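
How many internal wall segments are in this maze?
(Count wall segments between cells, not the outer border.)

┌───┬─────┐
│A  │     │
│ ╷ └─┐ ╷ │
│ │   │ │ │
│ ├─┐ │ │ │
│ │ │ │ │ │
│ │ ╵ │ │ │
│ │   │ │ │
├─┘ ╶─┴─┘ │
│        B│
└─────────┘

Counting internal wall segments:
Total internal walls: 16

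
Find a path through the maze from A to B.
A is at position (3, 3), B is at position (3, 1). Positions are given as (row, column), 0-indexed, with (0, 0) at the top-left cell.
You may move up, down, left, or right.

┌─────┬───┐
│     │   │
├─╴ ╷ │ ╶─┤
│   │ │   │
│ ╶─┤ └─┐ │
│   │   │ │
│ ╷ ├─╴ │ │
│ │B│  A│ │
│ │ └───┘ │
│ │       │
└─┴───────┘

Finding the shortest path from (3, 3) to (3, 1):
Path length: 10 steps
Directions: up → left → up → up → left → down → left → down → right → down

Solution:

┌─────┬───┐
│  ↓ ↰│   │
├─╴ ╷ │ ╶─┤
│↓ ↲│↑│   │
│ ╶─┤ └─┐ │
│↳ ↓│↑ ↰│ │
│ ╷ ├─╴ │ │
│ │B│  A│ │
│ │ └───┘ │
│ │       │
└─┴───────┘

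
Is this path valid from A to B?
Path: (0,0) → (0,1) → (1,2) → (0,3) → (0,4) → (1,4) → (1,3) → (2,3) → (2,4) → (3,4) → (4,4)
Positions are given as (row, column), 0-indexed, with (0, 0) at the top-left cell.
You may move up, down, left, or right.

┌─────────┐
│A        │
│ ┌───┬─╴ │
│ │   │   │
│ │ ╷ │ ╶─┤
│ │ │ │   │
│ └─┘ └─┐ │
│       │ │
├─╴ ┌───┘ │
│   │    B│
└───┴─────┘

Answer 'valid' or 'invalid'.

Checking path validity:
Result: Invalid move at step 2: cannot move from (0, 1) to (1, 2).

invalid

Correct solution:

┌─────────┐
│A → → → ↓│
│ ┌───┬─╴ │
│ │   │↓ ↲│
│ │ ╷ │ ╶─┤
│ │ │ │↳ ↓│
│ └─┘ └─┐ │
│       │↓│
├─╴ ┌───┘ │
│   │    B│
└───┴─────┘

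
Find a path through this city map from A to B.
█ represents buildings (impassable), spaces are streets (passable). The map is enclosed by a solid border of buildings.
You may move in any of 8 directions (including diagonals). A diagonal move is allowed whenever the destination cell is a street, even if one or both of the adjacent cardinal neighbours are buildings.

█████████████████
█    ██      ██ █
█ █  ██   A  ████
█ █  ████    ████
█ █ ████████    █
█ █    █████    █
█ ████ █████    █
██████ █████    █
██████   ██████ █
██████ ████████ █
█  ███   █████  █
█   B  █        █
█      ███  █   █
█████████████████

Finding the shortest path from A to B:
Movement: 8-directional
Path length: 18 steps
Directions: down-right → down-right → down → down-right → down-right → down-right → down → down-left → down-left → left → left → left → left → left → up-left → left → down-left → left

Solution:

█████████████████
█    ██      ██ █
█ █  ██   A  ████
█ █  ████  ↘ ████
█ █ ████████↓   █
█ █    █████↘   █
█ ████ █████ ↘  █
██████ █████  ↘ █
██████   ██████↓█
██████ ████████↙█
█  ███↙← █████↙ █
█   B← █↖←←←←←  █
█      ███  █   █
█████████████████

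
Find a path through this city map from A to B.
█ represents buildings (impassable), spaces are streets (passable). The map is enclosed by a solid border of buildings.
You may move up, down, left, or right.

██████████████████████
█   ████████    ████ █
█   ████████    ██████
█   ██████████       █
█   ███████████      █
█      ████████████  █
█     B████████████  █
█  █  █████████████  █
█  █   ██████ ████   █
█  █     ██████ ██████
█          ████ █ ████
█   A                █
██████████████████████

Finding the shortest path from A to B:
Movement: cardinal only
Path length: 7 steps
Directions: up → up → up → up → up → right → right

Solution:

██████████████████████
█   ████████    ████ █
█   ████████    ██████
█   ██████████       █
█   ███████████      █
█      ████████████  █
█   ↱→B████████████  █
█  █↑ █████████████  █
█  █↑  ██████ ████   █
█  █↑    ██████ ██████
█   ↑      ████ █ ████
█   A                █
██████████████████████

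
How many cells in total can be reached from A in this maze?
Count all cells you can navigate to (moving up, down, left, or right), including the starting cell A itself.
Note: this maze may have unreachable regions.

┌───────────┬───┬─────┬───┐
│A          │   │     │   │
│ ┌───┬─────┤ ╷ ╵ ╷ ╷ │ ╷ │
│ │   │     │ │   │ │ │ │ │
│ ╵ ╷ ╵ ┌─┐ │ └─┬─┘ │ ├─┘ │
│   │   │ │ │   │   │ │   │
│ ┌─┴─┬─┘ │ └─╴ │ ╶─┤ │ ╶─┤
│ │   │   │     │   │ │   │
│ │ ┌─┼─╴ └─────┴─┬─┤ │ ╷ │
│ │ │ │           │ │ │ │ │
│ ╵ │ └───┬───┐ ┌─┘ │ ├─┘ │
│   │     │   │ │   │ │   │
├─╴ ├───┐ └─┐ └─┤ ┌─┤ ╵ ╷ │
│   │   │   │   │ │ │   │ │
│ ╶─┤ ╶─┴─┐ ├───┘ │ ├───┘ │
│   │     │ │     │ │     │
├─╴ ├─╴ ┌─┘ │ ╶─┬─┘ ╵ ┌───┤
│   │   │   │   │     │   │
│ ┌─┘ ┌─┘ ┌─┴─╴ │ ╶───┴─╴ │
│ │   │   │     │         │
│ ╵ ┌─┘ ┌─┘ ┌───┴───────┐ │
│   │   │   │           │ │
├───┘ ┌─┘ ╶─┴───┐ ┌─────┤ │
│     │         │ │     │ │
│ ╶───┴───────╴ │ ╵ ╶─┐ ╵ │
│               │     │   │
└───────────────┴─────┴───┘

Using BFS/flood-fill to find all reachable cells from A:
Maze size: 13 × 13 = 169 total cells
57 cell(s) are walled off and cannot be reached from A.
Reachable cells: 112

Reachable region (· marks reachable cells):

┌───────────┬───┬─────┬───┐
│A · · · · ·│· ·│· · ·│· ·│
│ ┌───┬─────┤ ╷ ╵ ╷ ╷ │ ╷ │
│·│· ·│· · ·│·│· ·│·│·│·│·│
│ ╵ ╷ ╵ ┌─┐ │ └─┬─┘ │ ├─┘ │
│· ·│· ·│ │·│· ·│· ·│·│· ·│
│ ┌─┴─┬─┘ │ └─╴ │ ╶─┤ │ ╶─┤
│·│· ·│   │· · ·│· ·│·│· ·│
│ │ ┌─┼─╴ └─────┴─┬─┤ │ ╷ │
│·│·│ │           │ │·│·│·│
│ ╵ │ └───┬───┐ ┌─┘ │ ├─┘ │
│· ·│     │   │ │   │·│· ·│
├─╴ ├───┐ └─┐ └─┤ ┌─┤ ╵ ╷ │
│· ·│· ·│   │   │ │·│· ·│·│
│ ╶─┤ ╶─┴─┐ ├───┘ │ ├───┘ │
│· ·│· · ·│ │     │·│· · ·│
├─╴ ├─╴ ┌─┘ │ ╶─┬─┘ ╵ ┌───┤
│· ·│· ·│   │   │· · ·│· ·│
│ ┌─┘ ┌─┘ ┌─┴─╴ │ ╶───┴─╴ │
│·│· ·│   │     │· · · · ·│
│ ╵ ┌─┘ ┌─┘ ┌───┴───────┐ │
│· ·│   │   │· · · · · ·│·│
├───┘ ┌─┘ ╶─┴───┐ ┌─────┤ │
│     │         │·│· · ·│·│
│ ╶───┴───────╴ │ ╵ ╶─┐ ╵ │
│               │· · ·│· ·│
└───────────────┴─────┴───┘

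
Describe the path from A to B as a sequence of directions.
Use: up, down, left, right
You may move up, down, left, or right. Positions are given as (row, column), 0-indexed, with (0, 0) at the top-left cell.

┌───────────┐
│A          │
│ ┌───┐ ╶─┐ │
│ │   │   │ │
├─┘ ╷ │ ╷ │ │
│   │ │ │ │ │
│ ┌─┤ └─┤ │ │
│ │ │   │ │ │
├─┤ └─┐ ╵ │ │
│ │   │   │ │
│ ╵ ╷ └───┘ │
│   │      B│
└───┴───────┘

Finding the path and converting it to directions:
Path through cells: (0,0) → (0,1) → (0,2) → (0,3) → (0,4) → (0,5) → (1,5) → (2,5) → (3,5) → (4,5) → (5,5)
Directions: right, right, right, right, right, down, down, down, down, down

Solution:

┌───────────┐
│A → → → → ↓│
│ ┌───┐ ╶─┐ │
│ │   │   │↓│
├─┘ ╷ │ ╷ │ │
│   │ │ │ │↓│
│ ┌─┤ └─┤ │ │
│ │ │   │ │↓│
├─┤ └─┐ ╵ │ │
│ │   │   │↓│
│ ╵ ╷ └───┘ │
│   │      B│
└───┴───────┘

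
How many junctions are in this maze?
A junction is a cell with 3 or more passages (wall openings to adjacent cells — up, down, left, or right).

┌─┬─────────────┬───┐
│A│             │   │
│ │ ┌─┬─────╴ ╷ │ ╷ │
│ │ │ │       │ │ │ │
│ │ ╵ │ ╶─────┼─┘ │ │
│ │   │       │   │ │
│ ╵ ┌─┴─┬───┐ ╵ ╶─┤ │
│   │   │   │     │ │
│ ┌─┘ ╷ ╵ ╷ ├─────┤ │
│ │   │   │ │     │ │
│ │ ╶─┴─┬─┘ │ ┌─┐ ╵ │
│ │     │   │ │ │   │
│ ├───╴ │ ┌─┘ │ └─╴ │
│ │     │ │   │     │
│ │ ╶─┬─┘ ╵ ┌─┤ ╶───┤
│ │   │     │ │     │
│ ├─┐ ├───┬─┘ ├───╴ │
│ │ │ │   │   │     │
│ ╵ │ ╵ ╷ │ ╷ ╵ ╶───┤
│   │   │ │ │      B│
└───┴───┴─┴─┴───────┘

Checking each cell for number of passages:

Junctions found (3+ passages):
  (0, 6): 3 passages
  (2, 1): 3 passages
  (3, 0): 3 passages
  (3, 7): 3 passages
  (5, 9): 3 passages
  (6, 7): 3 passages
  (7, 4): 3 passages
  (8, 6): 3 passages
  (9, 7): 3 passages
Total junctions: 9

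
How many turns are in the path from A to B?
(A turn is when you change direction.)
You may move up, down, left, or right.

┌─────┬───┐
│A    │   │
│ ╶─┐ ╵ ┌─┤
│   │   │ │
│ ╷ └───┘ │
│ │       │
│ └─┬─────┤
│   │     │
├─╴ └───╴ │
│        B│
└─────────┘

Directions: down, down, down, right, down, right, right, right
Number of turns: 3

Solution:

┌─────┬───┐
│A    │   │
│ ╶─┐ ╵ ┌─┤
│↓  │   │ │
│ ╷ └───┘ │
│↓│       │
│ └─┬─────┤
│↳ ↓│     │
├─╴ └───╴ │
│  ↳ → → B│
└─────────┘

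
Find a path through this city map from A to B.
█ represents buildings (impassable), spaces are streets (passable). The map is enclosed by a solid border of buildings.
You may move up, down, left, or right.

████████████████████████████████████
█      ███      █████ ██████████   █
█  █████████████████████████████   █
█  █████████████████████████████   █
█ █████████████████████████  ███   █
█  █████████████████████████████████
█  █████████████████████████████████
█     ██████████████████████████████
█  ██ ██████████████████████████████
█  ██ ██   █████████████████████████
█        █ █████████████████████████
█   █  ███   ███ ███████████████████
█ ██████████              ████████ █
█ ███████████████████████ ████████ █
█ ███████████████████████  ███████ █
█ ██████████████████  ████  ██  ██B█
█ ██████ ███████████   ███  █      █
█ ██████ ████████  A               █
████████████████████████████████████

Finding the shortest path from A to B:
Movement: cardinal only
Path length: 17 steps
Directions: right → right → right → right → right → right → right → right → right → right → up → right → right → right → right → right → up

Solution:

████████████████████████████████████
█      ███      █████ ██████████   █
█  █████████████████████████████   █
█  █████████████████████████████   █
█ █████████████████████████  ███   █
█  █████████████████████████████████
█  █████████████████████████████████
█     ██████████████████████████████
█  ██ ██████████████████████████████
█  ██ ██   █████████████████████████
█        █ █████████████████████████
█   █  ███   ███ ███████████████████
█ ██████████              ████████ █
█ ███████████████████████ ████████ █
█ ███████████████████████  ███████ █
█ ██████████████████  ████  ██  ██B█
█ ██████ ███████████   ███  █↱→→→→↑█
█ ██████ ████████  A→→→→→→→→→↑     █
████████████████████████████████████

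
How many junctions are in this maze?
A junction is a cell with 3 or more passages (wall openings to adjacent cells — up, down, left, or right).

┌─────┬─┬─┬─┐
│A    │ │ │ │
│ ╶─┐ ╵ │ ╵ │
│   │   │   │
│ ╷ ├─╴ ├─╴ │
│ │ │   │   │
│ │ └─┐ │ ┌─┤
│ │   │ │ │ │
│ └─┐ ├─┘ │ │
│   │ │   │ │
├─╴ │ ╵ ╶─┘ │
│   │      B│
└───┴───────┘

Checking each cell for number of passages:

Junctions found (3+ passages):
  (1, 0): 3 passages
  (1, 3): 3 passages
  (1, 5): 3 passages
  (2, 3): 3 passages
  (5, 3): 3 passages
Total junctions: 5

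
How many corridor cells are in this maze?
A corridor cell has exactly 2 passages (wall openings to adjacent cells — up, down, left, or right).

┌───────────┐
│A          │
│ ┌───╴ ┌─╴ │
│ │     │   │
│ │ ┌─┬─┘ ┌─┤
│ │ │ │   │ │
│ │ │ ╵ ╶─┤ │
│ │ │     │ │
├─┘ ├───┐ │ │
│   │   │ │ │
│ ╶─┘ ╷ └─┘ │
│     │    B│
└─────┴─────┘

Counting cells with exactly 2 passages:
Total corridor cells: 30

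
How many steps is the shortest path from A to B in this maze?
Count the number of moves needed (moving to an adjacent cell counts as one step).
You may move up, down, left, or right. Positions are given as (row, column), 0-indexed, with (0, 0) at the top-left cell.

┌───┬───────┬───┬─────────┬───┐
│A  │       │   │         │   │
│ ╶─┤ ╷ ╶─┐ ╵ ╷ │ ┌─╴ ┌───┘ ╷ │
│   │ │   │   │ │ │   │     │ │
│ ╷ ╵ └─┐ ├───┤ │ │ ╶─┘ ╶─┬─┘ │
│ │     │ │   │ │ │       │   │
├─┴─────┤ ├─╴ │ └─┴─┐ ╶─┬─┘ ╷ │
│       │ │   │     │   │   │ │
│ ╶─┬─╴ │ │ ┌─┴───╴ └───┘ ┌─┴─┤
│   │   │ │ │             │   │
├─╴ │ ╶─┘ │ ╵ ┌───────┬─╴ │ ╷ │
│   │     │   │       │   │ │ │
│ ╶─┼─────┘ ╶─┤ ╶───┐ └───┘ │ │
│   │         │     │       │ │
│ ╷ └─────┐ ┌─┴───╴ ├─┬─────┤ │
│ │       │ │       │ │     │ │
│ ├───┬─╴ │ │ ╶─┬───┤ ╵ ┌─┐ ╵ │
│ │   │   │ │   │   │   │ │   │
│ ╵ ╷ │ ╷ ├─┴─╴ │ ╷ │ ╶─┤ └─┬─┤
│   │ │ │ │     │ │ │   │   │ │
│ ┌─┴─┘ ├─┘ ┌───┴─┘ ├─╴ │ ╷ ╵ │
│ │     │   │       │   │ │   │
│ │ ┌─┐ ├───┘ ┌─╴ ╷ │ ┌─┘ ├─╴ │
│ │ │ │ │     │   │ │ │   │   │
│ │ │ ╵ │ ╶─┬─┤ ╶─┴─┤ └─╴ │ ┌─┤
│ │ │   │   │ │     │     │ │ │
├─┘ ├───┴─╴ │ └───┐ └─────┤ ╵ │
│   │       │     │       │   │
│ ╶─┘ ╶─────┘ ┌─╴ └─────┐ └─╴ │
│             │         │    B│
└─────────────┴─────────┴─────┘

Using BFS to find shortest path:
Start: (0, 0), End: (14, 14)
Path found:
(0,0) → (1,0) → (1,1) → (2,1) → (2,2) → (1,2) → (0,2) → (0,3) → (1,3) → (1,4) → (2,4) → (3,4) → (4,4) → (5,4) → (5,3) → (5,2) → (4,2) → (4,3) → (3,3) → (3,2) → (3,1) → (3,0) → (4,0) → (4,1) → (5,1) → (5,0) → (6,0) → (6,1) → (7,1) → (7,2) → (7,3) → (7,4) → (8,4) → (8,3) → (9,3) → (10,3) → (10,2) → (10,1) → (11,1) → (12,1) → (13,1) → (13,0) → (14,0) → (14,1) → (14,2) → (13,2) → (13,3) → (13,4) → (13,5) → (12,5) → (12,4) → (11,4) → (11,5) → (11,6) → (10,6) → (10,7) → (10,8) → (11,8) → (11,7) → (12,7) → (12,8) → (12,9) → (13,9) → (13,10) → (13,11) → (13,12) → (14,12) → (14,13) → (14,14)
Number of steps: 68

Solution:

┌───┬───────┬───┬─────────┬───┐
│A  │↱ ↓    │   │         │   │
│ ╶─┤ ╷ ╶─┐ ╵ ╷ │ ┌─╴ ┌───┘ ╷ │
│↳ ↓│↑│↳ ↓│   │ │ │   │     │ │
│ ╷ ╵ └─┐ ├───┤ │ │ ╶─┘ ╶─┬─┘ │
│ │↳ ↑  │↓│   │ │ │       │   │
├─┴─────┤ ├─╴ │ └─┴─┐ ╶─┬─┘ ╷ │
│↓ ← ← ↰│↓│   │     │   │   │ │
│ ╶─┬─╴ │ │ ┌─┴───╴ └───┘ ┌─┴─┤
│↳ ↓│↱ ↑│↓│ │             │   │
├─╴ │ ╶─┘ │ ╵ ┌───────┬─╴ │ ╷ │
│↓ ↲│↑ ← ↲│   │       │   │ │ │
│ ╶─┼─────┘ ╶─┤ ╶───┐ └───┘ │ │
│↳ ↓│         │     │       │ │
│ ╷ └─────┐ ┌─┴───╴ ├─┬─────┤ │
│ │↳ → → ↓│ │       │ │     │ │
│ ├───┬─╴ │ │ ╶─┬───┤ ╵ ┌─┐ ╵ │
│ │   │↓ ↲│ │   │   │   │ │   │
│ ╵ ╷ │ ╷ ├─┴─╴ │ ╷ │ ╶─┤ └─┬─┤
│   │ │↓│ │     │ │ │   │   │ │
│ ┌─┴─┘ ├─┘ ┌───┴─┘ ├─╴ │ ╷ ╵ │
│ │↓ ← ↲│   │↱ → ↓  │   │ │   │
│ │ ┌─┐ ├───┘ ┌─╴ ╷ │ ┌─┘ ├─╴ │
│ │↓│ │ │↱ → ↑│↓ ↲│ │ │   │   │
│ │ │ ╵ │ ╶─┬─┤ ╶─┴─┤ └─╴ │ ┌─┤
│ │↓│   │↑ ↰│ │↳ → ↓│     │ │ │
├─┘ ├───┴─╴ │ └───┐ └─────┤ ╵ │
│↓ ↲│↱ → → ↑│     │↳ → → ↓│   │
│ ╶─┘ ╶─────┘ ┌─╴ └─────┐ └─╴ │
│↳ → ↑        │         │↳ → B│
└─────────────┴─────────┴─────┘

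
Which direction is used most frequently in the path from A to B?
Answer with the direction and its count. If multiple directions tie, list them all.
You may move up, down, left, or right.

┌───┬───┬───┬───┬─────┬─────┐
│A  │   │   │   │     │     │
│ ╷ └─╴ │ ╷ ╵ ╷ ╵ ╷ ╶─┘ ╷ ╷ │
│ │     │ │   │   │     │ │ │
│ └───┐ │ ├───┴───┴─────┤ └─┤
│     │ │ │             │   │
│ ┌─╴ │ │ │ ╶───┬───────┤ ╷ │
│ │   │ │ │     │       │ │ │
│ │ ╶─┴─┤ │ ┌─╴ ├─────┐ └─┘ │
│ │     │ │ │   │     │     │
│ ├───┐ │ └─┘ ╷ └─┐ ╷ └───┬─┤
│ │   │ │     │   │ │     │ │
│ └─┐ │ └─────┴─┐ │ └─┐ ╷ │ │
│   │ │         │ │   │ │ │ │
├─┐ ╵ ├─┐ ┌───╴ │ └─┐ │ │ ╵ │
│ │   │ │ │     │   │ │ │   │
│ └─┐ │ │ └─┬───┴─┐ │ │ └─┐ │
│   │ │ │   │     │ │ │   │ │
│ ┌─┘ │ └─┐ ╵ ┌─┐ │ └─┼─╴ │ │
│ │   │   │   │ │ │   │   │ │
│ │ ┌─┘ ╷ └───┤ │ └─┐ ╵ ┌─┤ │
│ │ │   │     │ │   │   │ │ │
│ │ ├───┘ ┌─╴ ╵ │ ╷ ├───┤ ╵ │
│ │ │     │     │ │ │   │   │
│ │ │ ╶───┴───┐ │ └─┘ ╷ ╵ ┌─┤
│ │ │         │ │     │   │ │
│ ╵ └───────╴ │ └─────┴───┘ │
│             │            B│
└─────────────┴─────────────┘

Directions: down, down, down, down, down, down, right, down, right, down, down, left, down, down, down, down, right, right, right, right, right, up, left, left, left, left, up, right, right, up, right, right, down, right, down, down, right, right, right, right, right, right
Counts: {'down': 16, 'right': 18, 'left': 5, 'up': 3}
Most common: right (18 times)

Solution:

┌───┬───┬───┬───┬─────┬─────┐
│A  │   │   │   │     │     │
│ ╷ └─╴ │ ╷ ╵ ╷ ╵ ╷ ╶─┘ ╷ ╷ │
│↓│     │ │   │   │     │ │ │
│ └───┐ │ ├───┴───┴─────┤ └─┤
│↓    │ │ │             │   │
│ ┌─╴ │ │ │ ╶───┬───────┤ ╷ │
│↓│   │ │ │     │       │ │ │
│ │ ╶─┴─┤ │ ┌─╴ ├─────┐ └─┘ │
│↓│     │ │ │   │     │     │
│ ├───┐ │ └─┘ ╷ └─┐ ╷ └───┬─┤
│↓│   │ │     │   │ │     │ │
│ └─┐ │ └─────┴─┐ │ └─┐ ╷ │ │
│↳ ↓│ │         │ │   │ │ │ │
├─┐ ╵ ├─┐ ┌───╴ │ └─┐ │ │ ╵ │
│ │↳ ↓│ │ │     │   │ │ │   │
│ └─┐ │ │ └─┬───┴─┐ │ │ └─┐ │
│   │↓│ │   │     │ │ │   │ │
│ ┌─┘ │ └─┐ ╵ ┌─┐ │ └─┼─╴ │ │
│ │↓ ↲│   │   │ │ │   │   │ │
│ │ ┌─┘ ╷ └───┤ │ └─┐ ╵ ┌─┤ │
│ │↓│   │↱ → ↓│ │   │   │ │ │
│ │ ├───┘ ┌─╴ ╵ │ ╷ ├───┤ ╵ │
│ │↓│↱ → ↑│  ↳ ↓│ │ │   │   │
│ │ │ ╶───┴───┐ │ └─┘ ╷ ╵ ┌─┤
│ │↓│↑ ← ← ← ↰│↓│     │   │ │
│ ╵ └───────╴ │ └─────┴───┘ │
│  ↳ → → → → ↑│↳ → → → → → B│
└─────────────┴─────────────┘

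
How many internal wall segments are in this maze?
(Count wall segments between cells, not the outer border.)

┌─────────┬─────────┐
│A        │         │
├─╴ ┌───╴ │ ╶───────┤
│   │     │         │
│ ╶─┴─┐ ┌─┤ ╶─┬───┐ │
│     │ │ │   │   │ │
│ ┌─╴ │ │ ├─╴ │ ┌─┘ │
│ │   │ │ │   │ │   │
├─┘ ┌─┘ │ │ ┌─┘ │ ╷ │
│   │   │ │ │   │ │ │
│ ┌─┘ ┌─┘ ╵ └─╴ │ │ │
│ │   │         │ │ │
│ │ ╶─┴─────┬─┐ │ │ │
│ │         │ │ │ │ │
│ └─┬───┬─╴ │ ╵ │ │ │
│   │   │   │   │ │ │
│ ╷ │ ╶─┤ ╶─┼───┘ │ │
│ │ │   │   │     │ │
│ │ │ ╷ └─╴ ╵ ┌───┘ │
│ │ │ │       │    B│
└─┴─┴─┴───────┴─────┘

Counting internal wall segments:
Total internal walls: 81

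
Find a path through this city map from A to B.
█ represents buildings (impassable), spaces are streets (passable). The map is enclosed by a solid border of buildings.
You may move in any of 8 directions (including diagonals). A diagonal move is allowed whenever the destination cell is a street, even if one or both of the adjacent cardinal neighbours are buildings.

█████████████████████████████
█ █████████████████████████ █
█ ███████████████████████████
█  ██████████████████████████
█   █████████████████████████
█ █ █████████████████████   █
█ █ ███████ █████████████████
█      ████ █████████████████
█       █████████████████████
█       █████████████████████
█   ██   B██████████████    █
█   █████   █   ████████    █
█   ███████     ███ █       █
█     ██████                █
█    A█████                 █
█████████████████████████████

Finding the shortest path from A to B:
Movement: 8-directional
Path length: 10 steps
Directions: up-left → up-left → up → up → up-right → right → right → right → down-right → right

Solution:

█████████████████████████████
█ █████████████████████████ █
█ ███████████████████████████
█  ██████████████████████████
█   █████████████████████████
█ █ █████████████████████   █
█ █ ███████ █████████████████
█      ████ █████████████████
█       █████████████████████
█   →→→↘█████████████████████
█  ↗██  →B██████████████    █
█  ↑█████   █   ████████    █
█  ↑███████     ███ █       █
█   ↖ ██████                █
█    A█████                 █
█████████████████████████████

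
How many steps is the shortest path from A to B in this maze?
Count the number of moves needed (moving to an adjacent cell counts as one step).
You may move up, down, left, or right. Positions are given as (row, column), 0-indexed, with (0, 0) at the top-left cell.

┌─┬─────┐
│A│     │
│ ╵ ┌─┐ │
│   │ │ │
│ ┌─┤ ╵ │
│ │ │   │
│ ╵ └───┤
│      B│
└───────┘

Using BFS to find shortest path:
Start: (0, 0), End: (3, 3)
Path found:
(0,0) → (1,0) → (2,0) → (3,0) → (3,1) → (3,2) → (3,3)
Number of steps: 6

Solution:

┌─┬─────┐
│A│     │
│ ╵ ┌─┐ │
│↓  │ │ │
│ ┌─┤ ╵ │
│↓│ │   │
│ ╵ └───┤
│↳ → → B│
└───────┘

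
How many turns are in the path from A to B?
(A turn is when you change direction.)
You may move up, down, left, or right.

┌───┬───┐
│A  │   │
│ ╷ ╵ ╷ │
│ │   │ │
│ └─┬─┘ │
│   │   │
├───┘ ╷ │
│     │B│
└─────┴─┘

Directions: right, down, right, up, right, down, down, down
Number of turns: 5

Solution:

┌───┬───┐
│A ↓│↱ ↓│
│ ╷ ╵ ╷ │
│ │↳ ↑│↓│
│ └─┬─┘ │
│   │  ↓│
├───┘ ╷ │
│     │B│
└─────┴─┘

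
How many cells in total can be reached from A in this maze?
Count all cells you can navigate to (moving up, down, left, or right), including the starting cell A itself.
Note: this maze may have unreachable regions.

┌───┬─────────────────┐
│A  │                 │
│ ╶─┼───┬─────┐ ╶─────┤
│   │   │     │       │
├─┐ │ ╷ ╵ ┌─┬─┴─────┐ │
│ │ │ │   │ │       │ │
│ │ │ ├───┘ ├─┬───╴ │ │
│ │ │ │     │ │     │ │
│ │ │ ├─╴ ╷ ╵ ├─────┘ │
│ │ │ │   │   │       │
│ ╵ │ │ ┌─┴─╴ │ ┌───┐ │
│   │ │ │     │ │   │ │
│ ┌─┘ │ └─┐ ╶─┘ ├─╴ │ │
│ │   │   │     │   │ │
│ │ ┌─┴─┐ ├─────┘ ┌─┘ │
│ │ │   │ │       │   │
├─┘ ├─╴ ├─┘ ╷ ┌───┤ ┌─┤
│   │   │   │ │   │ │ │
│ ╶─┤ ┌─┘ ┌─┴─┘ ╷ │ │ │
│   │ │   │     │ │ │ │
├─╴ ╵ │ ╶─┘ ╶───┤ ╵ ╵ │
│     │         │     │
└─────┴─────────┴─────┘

Using BFS/flood-fill to find all reachable cells from A:
Maze size: 11 × 11 = 121 total cells
107 cell(s) are walled off and cannot be reached from A.
Reachable cells: 14

Reachable region (· marks reachable cells):

┌───┬─────────────────┐
│A ·│                 │
│ ╶─┼───┬─────┐ ╶─────┤
│· ·│   │     │       │
├─┐ │ ╷ ╵ ┌─┬─┴─────┐ │
│·│·│ │   │ │       │ │
│ │ │ ├───┘ ├─┬───╴ │ │
│·│·│ │     │ │     │ │
│ │ │ ├─╴ ╷ ╵ ├─────┘ │
│·│·│ │   │   │       │
│ ╵ │ │ ┌─┴─╴ │ ┌───┐ │
│· ·│ │ │     │ │   │ │
│ ┌─┘ │ └─┐ ╶─┘ ├─╴ │ │
│·│   │   │     │   │ │
│ │ ┌─┴─┐ ├─────┘ ┌─┘ │
│·│ │   │ │       │   │
├─┘ ├─╴ ├─┘ ╷ ┌───┤ ┌─┤
│   │   │   │ │   │ │ │
│ ╶─┤ ┌─┘ ┌─┴─┘ ╷ │ │ │
│   │ │   │     │ │ │ │
├─╴ ╵ │ ╶─┘ ╶───┤ ╵ ╵ │
│     │         │     │
└─────┴─────────┴─────┘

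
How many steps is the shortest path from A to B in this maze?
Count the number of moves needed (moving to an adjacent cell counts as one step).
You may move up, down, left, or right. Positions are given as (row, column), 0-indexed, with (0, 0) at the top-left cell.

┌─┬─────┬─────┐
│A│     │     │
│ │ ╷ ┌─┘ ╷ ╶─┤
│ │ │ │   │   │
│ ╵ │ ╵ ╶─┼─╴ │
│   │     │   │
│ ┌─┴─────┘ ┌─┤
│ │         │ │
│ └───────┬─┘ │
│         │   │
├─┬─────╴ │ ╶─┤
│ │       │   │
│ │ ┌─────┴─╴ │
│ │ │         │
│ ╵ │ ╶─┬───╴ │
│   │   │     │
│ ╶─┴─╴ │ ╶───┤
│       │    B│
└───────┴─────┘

Using BFS to find shortest path:
Start: (0, 0), End: (8, 6)
Path found:
(0,0) → (1,0) → (2,0) → (3,0) → (4,0) → (4,1) → (4,2) → (4,3) → (4,4) → (5,4) → (5,3) → (5,2) → (5,1) → (6,1) → (7,1) → (7,0) → (8,0) → (8,1) → (8,2) → (8,3) → (7,3) → (7,2) → (6,2) → (6,3) → (6,4) → (6,5) → (6,6) → (7,6) → (7,5) → (7,4) → (8,4) → (8,5) → (8,6)
Number of steps: 32

Solution:

┌─┬─────┬─────┐
│A│     │     │
│ │ ╷ ┌─┘ ╷ ╶─┤
│↓│ │ │   │   │
│ ╵ │ ╵ ╶─┼─╴ │
│↓  │     │   │
│ ┌─┴─────┘ ┌─┤
│↓│         │ │
│ └───────┬─┘ │
│↳ → → → ↓│   │
├─┬─────╴ │ ╶─┤
│ │↓ ← ← ↲│   │
│ │ ┌─────┴─╴ │
│ │↓│↱ → → → ↓│
│ ╵ │ ╶─┬───╴ │
│↓ ↲│↑ ↰│↓ ← ↲│
│ ╶─┴─╴ │ ╶───┤
│↳ → → ↑│↳ → B│
└───────┴─────┘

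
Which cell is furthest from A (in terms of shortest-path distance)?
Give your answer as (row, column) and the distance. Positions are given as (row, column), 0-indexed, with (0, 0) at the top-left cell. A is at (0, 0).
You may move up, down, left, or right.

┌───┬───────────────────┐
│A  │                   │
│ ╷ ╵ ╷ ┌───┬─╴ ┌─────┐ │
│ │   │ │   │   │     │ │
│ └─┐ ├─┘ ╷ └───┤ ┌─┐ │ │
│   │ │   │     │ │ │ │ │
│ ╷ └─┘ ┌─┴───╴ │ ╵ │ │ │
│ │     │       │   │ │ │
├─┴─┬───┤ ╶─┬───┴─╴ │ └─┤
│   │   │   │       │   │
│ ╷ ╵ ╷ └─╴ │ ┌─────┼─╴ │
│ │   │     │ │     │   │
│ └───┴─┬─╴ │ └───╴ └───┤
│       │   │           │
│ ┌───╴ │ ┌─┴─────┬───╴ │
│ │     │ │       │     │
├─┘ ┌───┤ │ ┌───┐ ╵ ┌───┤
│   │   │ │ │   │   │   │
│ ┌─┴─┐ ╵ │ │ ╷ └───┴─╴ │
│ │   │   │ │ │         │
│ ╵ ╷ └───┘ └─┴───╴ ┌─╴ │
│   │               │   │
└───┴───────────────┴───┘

Computing BFS distances from A to all cells:
Furthest cell: (5, 10)
Distance: 81 steps

Path from A to the furthest cell:

┌───┬───────────────────┐
│A  │                   │
│ ╷ ╵ ╷ ┌───┬─╴ ┌─────┐ │
│↓│   │ │↱ ↓│   │↱ → ↓│ │
│ └─┐ ├─┘ ╷ └───┤ ┌─┐ │ │
│↳ ↓│ │↱ ↑│↳ → ↓│↑│ │↓│ │
│ ╷ └─┘ ┌─┴───╴ │ ╵ │ │ │
│ │↳ → ↑│↓ ← ← ↲│↑ ↰│↓│ │
├─┴─┬───┤ ╶─┬───┴─╴ │ └─┤
│↓ ↰│↓ ↰│↳ ↓│↱ → → ↑│↳ ↓│
│ ╷ ╵ ╷ └─╴ │ ┌─────┼─╴ │
│↓│↑ ↲│↑ ← ↲│↑│     │B ↲│
│ └───┴─┬─╴ │ └───╴ └───┤
│↳ → → ↓│   │↑ ← ← ← ← ↰│
│ ┌───╴ │ ┌─┴─────┬───╴ │
│ │↓ ← ↲│ │↱ → → ↓│↱ → ↑│
├─┘ ┌───┤ │ ┌───┐ ╵ ┌───┤
│↓ ↲│   │ │↑│   │↳ ↑│   │
│ ┌─┴─┐ ╵ │ │ ╷ └───┴─╴ │
│↓│↱ ↓│   │↑│ │         │
│ ╵ ╷ └───┘ └─┴───╴ ┌─╴ │
│↳ ↑│↳ → → ↑        │   │
└───┴───────────────┴───┘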